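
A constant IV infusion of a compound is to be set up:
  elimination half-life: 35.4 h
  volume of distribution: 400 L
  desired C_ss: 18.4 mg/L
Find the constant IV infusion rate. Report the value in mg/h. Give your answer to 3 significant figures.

k = ln2 / t½ = 0.693147 / 35.4 = 0.01958 h⁻¹
CL = k × Vd = 0.01958 × 400 = 7.832 L/h
At steady state, infusion rate R₀ = Css × CL = 18.4 × 7.832 = 144.1 mg/h

144 mg/h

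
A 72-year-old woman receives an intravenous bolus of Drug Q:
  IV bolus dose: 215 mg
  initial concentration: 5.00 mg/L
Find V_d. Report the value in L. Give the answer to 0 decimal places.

43 L

Vd = Dose / C₀ = 215.0 / 5.00 = 43.00 L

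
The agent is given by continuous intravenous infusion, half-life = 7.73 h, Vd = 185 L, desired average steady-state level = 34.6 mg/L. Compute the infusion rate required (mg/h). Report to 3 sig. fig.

k = ln2 / t½ = 0.693147 / 7.73 = 0.08967 h⁻¹
CL = k × Vd = 0.08967 × 185 = 16.59 L/h
At steady state, infusion rate R₀ = Css × CL = 34.6 × 16.59 = 574.0 mg/h

574 mg/h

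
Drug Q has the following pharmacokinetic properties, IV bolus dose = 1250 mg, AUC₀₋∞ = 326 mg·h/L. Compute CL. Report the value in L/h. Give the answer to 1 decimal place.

CL = Dose / AUC = 1250 / 326 = 3.834 L/h

3.8 L/h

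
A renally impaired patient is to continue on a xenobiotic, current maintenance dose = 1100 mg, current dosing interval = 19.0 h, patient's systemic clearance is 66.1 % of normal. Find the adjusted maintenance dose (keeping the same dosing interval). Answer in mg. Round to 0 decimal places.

To keep the same average steady-state level, dosing rate must scale with clearance.
CL ratio = 66.1 / 100 = 0.6610
New dose (same interval) = 1100 × 0.6610 = 727.1 mg

727 mg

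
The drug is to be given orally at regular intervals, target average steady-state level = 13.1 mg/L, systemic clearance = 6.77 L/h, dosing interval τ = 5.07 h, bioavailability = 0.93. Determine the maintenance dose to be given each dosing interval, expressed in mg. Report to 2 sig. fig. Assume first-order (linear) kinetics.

480 mg

At steady state, F × (Dose/τ) = Css × CL.
Dose = Css × CL × τ / F = 13.1 × 6.770 × 5.07 / 0.93 = 483.5 mg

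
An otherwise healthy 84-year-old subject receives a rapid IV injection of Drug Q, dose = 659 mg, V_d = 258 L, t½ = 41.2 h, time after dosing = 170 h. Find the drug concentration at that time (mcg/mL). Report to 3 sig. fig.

0.146 mcg/mL

C₀ = Dose / Vd = 659.0 / 258 = 2.554 mg/L
k = ln2 / t½ = 0.693147 / 41.2 = 0.01682 h⁻¹
C = C₀ · e^(−k·t) = 2.554 × e^(−0.01682 × 170)
  = 2.554 × 0.05730 = 0.1463 mg/L
(0.1463 mg/L = 0.1463 mcg/mL)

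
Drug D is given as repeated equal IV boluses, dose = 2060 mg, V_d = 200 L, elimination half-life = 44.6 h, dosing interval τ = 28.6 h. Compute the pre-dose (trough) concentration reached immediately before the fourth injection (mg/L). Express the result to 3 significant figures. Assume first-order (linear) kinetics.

C₀ per dose = Dose / Vd = 2060 / 200 = 10.30 mg/L
k = ln2 / t½ = 0.693147 / 44.6 = 0.01554 h⁻¹
Fraction remaining after one interval: r = e^(−kτ) = e^(−0.01554 × 28.6) = 0.6412
Before dose 4, 3 doses have been given (aged 1τ, 2τ, 3τ).
C_trough = C₀ × (r + r² + … + r^3) = C₀ × r(1−r^3)/(1−r)
        = 10.30 × 0.6412 × (1 − 0.2636) / (1 − 0.6412) = 13.55 mg/L

13.6 mg/L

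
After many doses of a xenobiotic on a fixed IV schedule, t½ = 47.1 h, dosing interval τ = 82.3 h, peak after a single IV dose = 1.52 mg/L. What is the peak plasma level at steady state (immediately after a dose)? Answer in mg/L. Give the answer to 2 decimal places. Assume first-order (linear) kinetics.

2.16 mg/L

k = ln2 / t½ = 0.693147 / 47.1 = 0.01472 h⁻¹
e^(−kτ) = e^(−0.01472 × 82.3) = 0.2978
Accumulation ratio R = 1 / (1 − e^(−kτ)) = 1 / (1 − 0.2978) = 1.424
Steady-state peak = C₀ × R = 1.52 × 1.424 = 2.164 mg/L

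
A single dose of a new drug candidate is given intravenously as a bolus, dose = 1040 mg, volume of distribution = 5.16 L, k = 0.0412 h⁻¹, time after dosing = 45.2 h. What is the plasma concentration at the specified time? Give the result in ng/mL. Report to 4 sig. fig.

C₀ = Dose / Vd = 1040 / 5.16 = 201.6 mg/L
C = C₀ · e^(−k·t) = 201.6 × e^(−0.04120 × 45.2)
  = 201.6 × 0.1553 = 31.31 mg/L
Convert: 31.31 mg/L × 1000 = 31310 ng/mL

31310 ng/mL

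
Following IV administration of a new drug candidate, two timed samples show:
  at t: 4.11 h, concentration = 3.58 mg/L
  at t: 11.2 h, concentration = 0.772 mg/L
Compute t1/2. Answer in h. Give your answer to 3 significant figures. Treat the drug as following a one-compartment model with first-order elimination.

3.20 h

k = ln(C₁/C₂) / (t₂ − t₁) = ln(3.58/0.772) / (11.2 − 4.11)
  = 1.534 / 7.090 = 0.2164 h⁻¹
t½ = ln2 / k = 0.693147 / 0.2164 = 3.203 h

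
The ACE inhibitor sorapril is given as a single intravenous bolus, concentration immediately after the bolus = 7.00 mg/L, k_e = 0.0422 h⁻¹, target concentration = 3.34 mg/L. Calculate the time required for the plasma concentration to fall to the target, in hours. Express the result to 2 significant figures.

18 h

t = ln(C₀ / C) / k = ln(7.000 / 3.34) / 0.04220
  = ln(2.096) / 0.04220 = 0.7400 / 0.04220 = 17.54 h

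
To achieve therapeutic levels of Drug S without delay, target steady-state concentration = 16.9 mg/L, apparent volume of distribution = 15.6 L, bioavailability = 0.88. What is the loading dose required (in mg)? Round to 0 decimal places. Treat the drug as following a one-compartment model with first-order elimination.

300 mg

LD = Css × Vd / F = 16.9 × 15.6 / 0.88 = 299.6 mg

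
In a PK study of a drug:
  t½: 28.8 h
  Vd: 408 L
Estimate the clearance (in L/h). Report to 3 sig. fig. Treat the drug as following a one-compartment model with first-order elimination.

k = ln2 / t½ = 0.693147 / 28.8 = 0.02407 h⁻¹
CL = k × Vd = 0.02407 × 408 = 9.821 L/h

9.82 L/h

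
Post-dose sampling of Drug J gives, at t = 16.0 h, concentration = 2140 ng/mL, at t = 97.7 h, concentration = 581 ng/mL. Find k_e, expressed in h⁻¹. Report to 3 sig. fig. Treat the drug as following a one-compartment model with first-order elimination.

0.0160 h⁻¹

k = ln(C₁/C₂) / (t₂ − t₁) = ln(2140/581) / (97.7 − 16.0)
  = 1.304 / 81.70 = 0.01596 h⁻¹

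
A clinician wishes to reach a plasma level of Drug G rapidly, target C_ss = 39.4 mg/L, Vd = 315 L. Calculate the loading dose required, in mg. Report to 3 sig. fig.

12400 mg

LD = Css × Vd = 39.4 × 315 = 12410 mg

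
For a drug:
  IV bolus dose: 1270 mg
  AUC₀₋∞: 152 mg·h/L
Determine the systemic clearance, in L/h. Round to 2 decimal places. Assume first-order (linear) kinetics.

CL = Dose / AUC = 1270 / 152 = 8.355 L/h

8.36 L/h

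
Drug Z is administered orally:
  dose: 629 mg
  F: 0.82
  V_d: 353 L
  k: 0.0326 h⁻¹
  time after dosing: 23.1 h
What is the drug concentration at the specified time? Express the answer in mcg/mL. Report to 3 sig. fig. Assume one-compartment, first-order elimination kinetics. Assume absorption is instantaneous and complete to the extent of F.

0.688 mcg/mL

Amount reaching circulation = F × Dose = 0.82 × 629.0 = 515.8 mg
C₀ = F·Dose / Vd = 515.8 / 353 = 1.461 mg/L
C = C₀ · e^(−k·t) = 1.461 × e^(−0.03260 × 23.1)
  = 1.461 × 0.4709 = 0.6880 mg/L
(0.6880 mg/L = 0.6880 mcg/mL)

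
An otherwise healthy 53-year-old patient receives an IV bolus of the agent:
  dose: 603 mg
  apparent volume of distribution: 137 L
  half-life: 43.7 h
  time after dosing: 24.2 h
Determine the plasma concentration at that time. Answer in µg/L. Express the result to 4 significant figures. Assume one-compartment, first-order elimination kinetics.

C₀ = Dose / Vd = 603.0 / 137 = 4.401 mg/L
k = ln2 / t½ = 0.693147 / 43.7 = 0.01586 h⁻¹
C = C₀ · e^(−k·t) = 4.401 × e^(−0.01586 × 24.2)
  = 4.401 × 0.6813 = 2.998 mg/L
Convert: 2.998 mg/L × 1000 = 2998 µg/L

2998 µg/L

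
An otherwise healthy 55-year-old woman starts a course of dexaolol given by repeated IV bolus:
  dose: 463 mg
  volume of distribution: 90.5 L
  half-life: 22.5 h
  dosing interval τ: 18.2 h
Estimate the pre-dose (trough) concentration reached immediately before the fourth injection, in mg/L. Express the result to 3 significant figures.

C₀ per dose = Dose / Vd = 463 / 90.5 = 5.116 mg/L
k = ln2 / t½ = 0.693147 / 22.5 = 0.03081 h⁻¹
Fraction remaining after one interval: r = e^(−kτ) = e^(−0.03081 × 18.2) = 0.5708
Before dose 4, 3 doses have been given (aged 1τ, 2τ, 3τ).
C_trough = C₀ × (r + r² + … + r^3) = C₀ × r(1−r^3)/(1−r)
        = 5.116 × 0.5708 × (1 − 0.1860) / (1 − 0.5708) = 5.538 mg/L

5.54 mg/L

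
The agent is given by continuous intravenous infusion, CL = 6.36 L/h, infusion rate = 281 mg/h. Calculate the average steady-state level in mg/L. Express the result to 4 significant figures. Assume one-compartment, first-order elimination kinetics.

At steady state Css = R₀ / CL = 281 / 6.360 = 44.18 mg/L

44.18 mg/L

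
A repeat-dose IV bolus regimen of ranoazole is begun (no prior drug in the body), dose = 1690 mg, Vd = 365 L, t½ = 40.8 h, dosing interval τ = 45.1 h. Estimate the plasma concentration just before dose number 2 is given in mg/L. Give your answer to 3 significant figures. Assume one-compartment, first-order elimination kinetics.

C₀ per dose = Dose / Vd = 1690 / 365 = 4.630 mg/L
k = ln2 / t½ = 0.693147 / 40.8 = 0.01699 h⁻¹
Fraction remaining after one interval: r = e^(−kτ) = e^(−0.01699 × 45.1) = 0.4648
Before dose 2, 1 dose has been given (aged 1τ).
C_trough = C₀ × r = 4.630 × 0.4648 = 2.152 mg/L

2.15 mg/L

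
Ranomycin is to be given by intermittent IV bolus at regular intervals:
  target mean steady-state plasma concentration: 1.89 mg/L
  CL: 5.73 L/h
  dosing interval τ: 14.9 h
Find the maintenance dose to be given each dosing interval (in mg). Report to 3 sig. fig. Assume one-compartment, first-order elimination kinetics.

At steady state, Dose/τ = Css × CL.
Dose = Css × CL × τ = 1.89 × 5.730 × 14.9 = 161.4 mg

161 mg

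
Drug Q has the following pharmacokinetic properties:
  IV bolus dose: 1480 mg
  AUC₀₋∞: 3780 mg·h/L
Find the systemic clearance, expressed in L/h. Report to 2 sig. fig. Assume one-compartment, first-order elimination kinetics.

CL = Dose / AUC = 1480 / 3780 = 0.3915 L/h

0.39 L/h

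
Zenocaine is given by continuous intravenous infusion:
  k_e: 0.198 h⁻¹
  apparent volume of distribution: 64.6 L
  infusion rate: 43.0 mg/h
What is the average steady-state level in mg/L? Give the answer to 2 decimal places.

CL = k × Vd = 0.1980 × 64.6 = 12.79 L/h
At steady state Css = R₀ / CL = 43.0 / 12.79 = 3.362 mg/L

3.36 mg/L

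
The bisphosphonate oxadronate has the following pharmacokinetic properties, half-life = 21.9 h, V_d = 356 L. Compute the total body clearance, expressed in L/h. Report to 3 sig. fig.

k = ln2 / t½ = 0.693147 / 21.9 = 0.03165 h⁻¹
CL = k × Vd = 0.03165 × 356 = 11.27 L/h

11.3 L/h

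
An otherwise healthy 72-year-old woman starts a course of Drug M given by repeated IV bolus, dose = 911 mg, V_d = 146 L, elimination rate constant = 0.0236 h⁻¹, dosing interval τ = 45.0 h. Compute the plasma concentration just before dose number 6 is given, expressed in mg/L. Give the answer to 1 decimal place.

C₀ per dose = Dose / Vd = 911 / 146 = 6.240 mg/L
Fraction remaining after one interval: r = e^(−kτ) = e^(−0.02360 × 45.0) = 0.3458
Before dose 6, 5 doses have been given (aged 1τ, 2τ, 3τ, 4τ, 5τ).
C_trough = C₀ × (r + r² + … + r^5) = C₀ × r(1−r^5)/(1−r)
        = 6.240 × 0.3458 × (1 − 0.004945) / (1 − 0.3458) = 3.282 mg/L

3.3 mg/L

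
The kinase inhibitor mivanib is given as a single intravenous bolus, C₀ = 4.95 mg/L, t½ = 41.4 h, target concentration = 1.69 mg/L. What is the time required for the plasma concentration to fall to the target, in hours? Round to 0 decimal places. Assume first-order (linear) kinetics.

k = ln2 / t½ = 0.693147 / 41.4 = 0.01674 h⁻¹
t = ln(C₀ / C) / k = ln(4.950 / 1.69) / 0.01674
  = ln(2.929) / 0.01674 = 1.075 / 0.01674 = 64.22 h

64 h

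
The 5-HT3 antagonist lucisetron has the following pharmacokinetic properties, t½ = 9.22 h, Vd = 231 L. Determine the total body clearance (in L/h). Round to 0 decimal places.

17 L/h

k = ln2 / t½ = 0.693147 / 9.22 = 0.07518 h⁻¹
CL = k × Vd = 0.07518 × 231 = 17.37 L/h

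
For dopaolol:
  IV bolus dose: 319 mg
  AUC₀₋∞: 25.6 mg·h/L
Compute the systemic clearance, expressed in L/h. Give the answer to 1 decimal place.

12.5 L/h

CL = Dose / AUC = 319 / 25.6 = 12.46 L/h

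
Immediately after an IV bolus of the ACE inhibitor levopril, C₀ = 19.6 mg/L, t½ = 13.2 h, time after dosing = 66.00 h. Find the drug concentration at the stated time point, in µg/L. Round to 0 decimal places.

k = ln2 / t½ = 0.693147 / 13.2 = 0.05251 h⁻¹
t / t½ = 66.00 / 13.2 = 5 half-lives
C = C₀ × (1/2)^5 = 19.60 × 0.03125 = 0.6125 mg/L
Convert: 0.6125 mg/L × 1000 = 612.5 µg/L

613 µg/L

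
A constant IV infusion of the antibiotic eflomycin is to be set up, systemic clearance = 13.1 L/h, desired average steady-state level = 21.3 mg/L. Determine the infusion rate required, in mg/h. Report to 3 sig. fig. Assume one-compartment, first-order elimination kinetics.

279 mg/h

At steady state, infusion rate R₀ = Css × CL = 21.3 × 13.10 = 279.0 mg/h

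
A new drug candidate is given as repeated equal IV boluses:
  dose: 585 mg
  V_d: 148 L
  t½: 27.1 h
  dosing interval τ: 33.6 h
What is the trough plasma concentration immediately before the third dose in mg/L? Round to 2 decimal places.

2.38 mg/L

C₀ per dose = Dose / Vd = 585 / 148 = 3.953 mg/L
k = ln2 / t½ = 0.693147 / 27.1 = 0.02558 h⁻¹
Fraction remaining after one interval: r = e^(−kτ) = e^(−0.02558 × 33.6) = 0.4234
Before dose 3, 2 doses have been given (aged 1τ, 2τ).
C_trough = C₀ × (r + r²) = 3.953 × (0.4234 + 0.1793) = 2.382 mg/L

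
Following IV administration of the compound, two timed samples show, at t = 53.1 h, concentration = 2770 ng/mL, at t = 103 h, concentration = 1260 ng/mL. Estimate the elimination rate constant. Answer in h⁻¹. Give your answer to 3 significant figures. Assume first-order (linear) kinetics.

k = ln(C₁/C₂) / (t₂ − t₁) = ln(2770/1260) / (103 − 53.1)
  = 0.7877 / 49.90 = 0.01579 h⁻¹

0.0158 h⁻¹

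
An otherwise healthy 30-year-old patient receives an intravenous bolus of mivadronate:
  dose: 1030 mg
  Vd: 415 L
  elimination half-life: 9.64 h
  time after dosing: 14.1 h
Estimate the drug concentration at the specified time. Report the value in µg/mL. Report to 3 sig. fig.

C₀ = Dose / Vd = 1030 / 415 = 2.482 mg/L
k = ln2 / t½ = 0.693147 / 9.64 = 0.07190 h⁻¹
C = C₀ · e^(−k·t) = 2.482 × e^(−0.07190 × 14.1)
  = 2.482 × 0.3628 = 0.9005 mg/L
(0.9005 mg/L = 0.9005 µg/mL)

0.901 µg/mL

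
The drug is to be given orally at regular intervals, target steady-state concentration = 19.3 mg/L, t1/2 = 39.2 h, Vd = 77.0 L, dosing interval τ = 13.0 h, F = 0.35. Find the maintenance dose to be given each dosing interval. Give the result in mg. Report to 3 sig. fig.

k = ln2 / t½ = 0.693147 / 39.2 = 0.01768 h⁻¹
CL = k × Vd = 0.01768 × 77.0 = 1.361 L/h
At steady state, F × (Dose/τ) = Css × CL.
Dose = Css × CL × τ / F = 19.3 × 1.361 × 13.0 / 0.35 = 975.6 mg

976 mg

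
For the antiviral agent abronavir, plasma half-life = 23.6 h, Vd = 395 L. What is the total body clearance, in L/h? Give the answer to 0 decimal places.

12 L/h

k = ln2 / t½ = 0.693147 / 23.6 = 0.02937 h⁻¹
CL = k × Vd = 0.02937 × 395 = 11.60 L/h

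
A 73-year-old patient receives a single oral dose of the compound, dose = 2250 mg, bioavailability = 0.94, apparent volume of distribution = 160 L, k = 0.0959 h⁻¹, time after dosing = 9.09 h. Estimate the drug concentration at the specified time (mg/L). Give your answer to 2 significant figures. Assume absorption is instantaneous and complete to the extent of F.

Amount reaching circulation = F × Dose = 0.94 × 2250 = 2115 mg
C₀ = F·Dose / Vd = 2115 / 160 = 13.22 mg/L
C = C₀ · e^(−k·t) = 13.22 × e^(−0.09590 × 9.09)
  = 13.22 × 0.4182 = 5.529 mg/L

5.5 mg/L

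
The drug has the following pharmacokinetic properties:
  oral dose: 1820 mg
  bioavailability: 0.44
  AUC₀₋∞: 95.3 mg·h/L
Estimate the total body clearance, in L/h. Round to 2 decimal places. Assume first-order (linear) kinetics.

8.40 L/h

CL = F·Dose / AUC = 0.44 × 1820 / 95.3 = 8.403 L/h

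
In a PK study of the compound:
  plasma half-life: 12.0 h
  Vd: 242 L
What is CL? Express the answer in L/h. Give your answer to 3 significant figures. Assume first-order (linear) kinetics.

14.0 L/h

k = ln2 / t½ = 0.693147 / 12.0 = 0.05776 h⁻¹
CL = k × Vd = 0.05776 × 242 = 13.98 L/h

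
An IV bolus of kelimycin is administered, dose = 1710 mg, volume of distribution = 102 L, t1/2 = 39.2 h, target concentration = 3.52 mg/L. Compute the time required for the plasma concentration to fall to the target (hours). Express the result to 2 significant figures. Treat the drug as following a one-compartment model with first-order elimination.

C₀ = Dose / Vd = 1710 / 102 = 16.76 mg/L
k = ln2 / t½ = 0.693147 / 39.2 = 0.01768 h⁻¹
t = ln(C₀ / C) / k = ln(16.76 / 3.52) / 0.01768
  = ln(4.761) / 0.01768 = 1.560 / 0.01768 = 88.24 h

88 h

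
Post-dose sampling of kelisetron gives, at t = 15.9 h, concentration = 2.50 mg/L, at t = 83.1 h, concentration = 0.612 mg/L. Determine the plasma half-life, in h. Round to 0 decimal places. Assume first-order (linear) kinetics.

33 h

k = ln(C₁/C₂) / (t₂ − t₁) = ln(2.50/0.612) / (83.1 − 15.9)
  = 1.407 / 67.20 = 0.02094 h⁻¹
t½ = ln2 / k = 0.693147 / 0.02094 = 33.10 h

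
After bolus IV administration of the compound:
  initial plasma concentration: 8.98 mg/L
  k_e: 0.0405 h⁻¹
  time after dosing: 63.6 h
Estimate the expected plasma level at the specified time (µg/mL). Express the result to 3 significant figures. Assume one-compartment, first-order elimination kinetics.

0.683 µg/mL

C = C₀ · e^(−k·t) = 8.980 × e^(−0.04050 × 63.6)
  = 8.980 × 0.07609 = 0.6833 mg/L
(0.6833 mg/L = 0.6833 µg/mL)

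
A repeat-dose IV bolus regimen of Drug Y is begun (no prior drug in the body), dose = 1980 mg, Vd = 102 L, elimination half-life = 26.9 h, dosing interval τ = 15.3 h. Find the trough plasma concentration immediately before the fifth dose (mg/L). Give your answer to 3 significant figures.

C₀ per dose = Dose / Vd = 1980 / 102 = 19.41 mg/L
k = ln2 / t½ = 0.693147 / 26.9 = 0.02577 h⁻¹
Fraction remaining after one interval: r = e^(−kτ) = e^(−0.02577 × 15.3) = 0.6742
Before dose 5, 4 doses have been given (aged 1τ, 2τ, 3τ, 4τ).
C_trough = C₀ × (r + r² + … + r^4) = C₀ × r(1−r^4)/(1−r)
        = 19.41 × 0.6742 × (1 − 0.2066) / (1 − 0.6742) = 31.87 mg/L

31.9 mg/L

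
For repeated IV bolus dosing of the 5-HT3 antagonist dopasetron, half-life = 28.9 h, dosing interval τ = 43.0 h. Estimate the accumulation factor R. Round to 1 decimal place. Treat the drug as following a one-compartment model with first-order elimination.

k = ln2 / t½ = 0.693147 / 28.9 = 0.02398 h⁻¹
e^(−kτ) = e^(−0.02398 × 43.0) = 0.3566
Accumulation ratio R = 1 / (1 − e^(−kτ)) = 1 / (1 − 0.3566) = 1.554

1.6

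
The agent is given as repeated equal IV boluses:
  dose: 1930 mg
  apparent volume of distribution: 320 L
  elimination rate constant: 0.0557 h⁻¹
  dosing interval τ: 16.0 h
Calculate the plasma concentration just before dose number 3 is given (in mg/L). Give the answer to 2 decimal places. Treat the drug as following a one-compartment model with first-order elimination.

C₀ per dose = Dose / Vd = 1930 / 320 = 6.031 mg/L
Fraction remaining after one interval: r = e^(−kτ) = e^(−0.05570 × 16.0) = 0.4102
Before dose 3, 2 doses have been given (aged 1τ, 2τ).
C_trough = C₀ × (r + r²) = 6.031 × (0.4102 + 0.1683) = 3.489 mg/L

3.49 mg/L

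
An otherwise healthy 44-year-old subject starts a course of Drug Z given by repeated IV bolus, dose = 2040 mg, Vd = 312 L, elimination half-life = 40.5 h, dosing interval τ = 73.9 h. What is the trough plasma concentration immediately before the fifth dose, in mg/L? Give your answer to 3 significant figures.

C₀ per dose = Dose / Vd = 2040 / 312 = 6.538 mg/L
k = ln2 / t½ = 0.693147 / 40.5 = 0.01711 h⁻¹
Fraction remaining after one interval: r = e^(−kτ) = e^(−0.01711 × 73.9) = 0.2824
Before dose 5, 4 doses have been given (aged 1τ, 2τ, 3τ, 4τ).
C_trough = C₀ × (r + r² + … + r^4) = C₀ × r(1−r^4)/(1−r)
        = 6.538 × 0.2824 × (1 − 0.006360) / (1 − 0.2824) = 2.557 mg/L

2.56 mg/L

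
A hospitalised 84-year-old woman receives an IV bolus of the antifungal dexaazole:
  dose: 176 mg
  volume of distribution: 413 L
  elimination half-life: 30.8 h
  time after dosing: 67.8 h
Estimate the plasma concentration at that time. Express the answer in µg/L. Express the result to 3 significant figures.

C₀ = Dose / Vd = 176.0 / 413 = 0.4262 mg/L
k = ln2 / t½ = 0.693147 / 30.8 = 0.02250 h⁻¹
C = C₀ · e^(−k·t) = 0.4262 × e^(−0.02250 × 67.8)
  = 0.4262 × 0.2175 = 0.09270 mg/L
Convert: 0.09270 mg/L × 1000 = 92.70 µg/L

92.7 µg/L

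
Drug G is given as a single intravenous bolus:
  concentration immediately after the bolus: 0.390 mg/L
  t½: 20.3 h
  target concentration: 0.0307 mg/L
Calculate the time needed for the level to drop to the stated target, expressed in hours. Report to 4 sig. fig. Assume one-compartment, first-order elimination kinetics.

74.44 h

k = ln2 / t½ = 0.693147 / 20.3 = 0.03415 h⁻¹
t = ln(C₀ / C) / k = ln(0.3900 / 0.0307) / 0.03415
  = ln(12.70) / 0.03415 = 2.542 / 0.03415 = 74.44 h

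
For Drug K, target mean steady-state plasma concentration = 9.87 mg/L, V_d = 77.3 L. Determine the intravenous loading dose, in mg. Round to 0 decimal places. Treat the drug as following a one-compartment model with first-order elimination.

LD = Css × Vd = 9.87 × 77.3 = 763.0 mg

763 mg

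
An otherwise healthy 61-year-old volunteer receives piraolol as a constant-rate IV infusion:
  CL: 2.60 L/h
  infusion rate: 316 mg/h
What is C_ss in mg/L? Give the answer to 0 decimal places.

At steady state Css = R₀ / CL = 316 / 2.600 = 121.5 mg/L

122 mg/L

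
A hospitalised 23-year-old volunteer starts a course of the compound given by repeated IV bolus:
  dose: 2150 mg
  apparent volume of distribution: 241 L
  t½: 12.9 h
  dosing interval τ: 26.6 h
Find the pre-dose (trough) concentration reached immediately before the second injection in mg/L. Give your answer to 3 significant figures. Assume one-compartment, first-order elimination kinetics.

2.14 mg/L

C₀ per dose = Dose / Vd = 2150 / 241 = 8.921 mg/L
k = ln2 / t½ = 0.693147 / 12.9 = 0.05373 h⁻¹
Fraction remaining after one interval: r = e^(−kτ) = e^(−0.05373 × 26.6) = 0.2395
Before dose 2, 1 dose has been given (aged 1τ).
C_trough = C₀ × r = 8.921 × 0.2395 = 2.137 mg/L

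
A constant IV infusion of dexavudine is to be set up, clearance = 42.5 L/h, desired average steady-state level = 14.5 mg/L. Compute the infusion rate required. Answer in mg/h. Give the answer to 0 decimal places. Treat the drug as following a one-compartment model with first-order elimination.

616 mg/h

At steady state, infusion rate R₀ = Css × CL = 14.5 × 42.50 = 616.3 mg/h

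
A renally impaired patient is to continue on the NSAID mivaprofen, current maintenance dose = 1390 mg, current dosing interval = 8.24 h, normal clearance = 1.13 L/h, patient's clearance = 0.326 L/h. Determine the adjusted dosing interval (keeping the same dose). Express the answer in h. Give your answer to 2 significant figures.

To keep the same average steady-state level, dosing rate must scale with clearance.
CL ratio = 0.326 / 1.13 = 0.2885
New interval (same dose) = 8.24 / 0.2885 = 28.56 h

29 h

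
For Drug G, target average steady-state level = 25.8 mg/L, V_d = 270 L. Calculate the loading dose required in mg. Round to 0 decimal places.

LD = Css × Vd = 25.8 × 270 = 6966 mg

6966 mg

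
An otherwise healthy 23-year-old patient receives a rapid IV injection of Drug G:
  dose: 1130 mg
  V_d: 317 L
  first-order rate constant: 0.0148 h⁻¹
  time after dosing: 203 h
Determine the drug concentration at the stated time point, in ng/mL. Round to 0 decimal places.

C₀ = Dose / Vd = 1130 / 317 = 3.565 mg/L
C = C₀ · e^(−k·t) = 3.565 × e^(−0.01480 × 203)
  = 3.565 × 0.04957 = 0.1767 mg/L
Convert: 0.1767 mg/L × 1000 = 176.7 ng/mL

177 ng/mL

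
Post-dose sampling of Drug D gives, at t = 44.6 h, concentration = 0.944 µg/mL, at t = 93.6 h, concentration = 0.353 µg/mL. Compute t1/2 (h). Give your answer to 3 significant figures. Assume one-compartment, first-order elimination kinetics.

k = ln(C₁/C₂) / (t₂ − t₁) = ln(0.944/0.353) / (93.6 − 44.6)
  = 0.9837 / 49.00 = 0.02008 h⁻¹
t½ = ln2 / k = 0.693147 / 0.02008 = 34.52 h

34.5 h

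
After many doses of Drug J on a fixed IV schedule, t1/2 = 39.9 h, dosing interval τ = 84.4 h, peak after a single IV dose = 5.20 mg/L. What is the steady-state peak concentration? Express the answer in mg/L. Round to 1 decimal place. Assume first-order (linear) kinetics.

k = ln2 / t½ = 0.693147 / 39.9 = 0.01737 h⁻¹
e^(−kτ) = e^(−0.01737 × 84.4) = 0.2308
Accumulation ratio R = 1 / (1 − e^(−kτ)) = 1 / (1 − 0.2308) = 1.300
Steady-state peak = C₀ × R = 5.20 × 1.300 = 6.760 mg/L

6.8 mg/L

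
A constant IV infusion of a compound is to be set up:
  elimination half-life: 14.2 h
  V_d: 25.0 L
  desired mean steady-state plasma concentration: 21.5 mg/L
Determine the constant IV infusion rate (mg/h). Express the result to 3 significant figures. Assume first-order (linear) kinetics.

k = ln2 / t½ = 0.693147 / 14.2 = 0.04881 h⁻¹
CL = k × Vd = 0.04881 × 25.0 = 1.220 L/h
At steady state, infusion rate R₀ = Css × CL = 21.5 × 1.220 = 26.23 mg/h

26.2 mg/h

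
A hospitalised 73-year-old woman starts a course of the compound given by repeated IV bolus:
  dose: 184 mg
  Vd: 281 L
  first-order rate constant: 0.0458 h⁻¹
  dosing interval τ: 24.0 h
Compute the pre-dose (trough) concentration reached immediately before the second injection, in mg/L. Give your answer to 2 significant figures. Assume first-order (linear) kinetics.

C₀ per dose = Dose / Vd = 184 / 281 = 0.6548 mg/L
Fraction remaining after one interval: r = e^(−kτ) = e^(−0.04580 × 24.0) = 0.3331
Before dose 2, 1 dose has been given (aged 1τ).
C_trough = C₀ × r = 0.6548 × 0.3331 = 0.2181 mg/L

0.22 mg/L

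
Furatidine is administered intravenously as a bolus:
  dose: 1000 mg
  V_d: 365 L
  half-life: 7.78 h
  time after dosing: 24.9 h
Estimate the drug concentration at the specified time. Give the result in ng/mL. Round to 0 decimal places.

298 ng/mL

C₀ = Dose / Vd = 1000 / 365 = 2.740 mg/L
k = ln2 / t½ = 0.693147 / 7.78 = 0.08909 h⁻¹
C = C₀ · e^(−k·t) = 2.740 × e^(−0.08909 × 24.9)
  = 2.740 × 0.1088 = 0.2981 mg/L
Convert: 0.2981 mg/L × 1000 = 298.1 ng/mL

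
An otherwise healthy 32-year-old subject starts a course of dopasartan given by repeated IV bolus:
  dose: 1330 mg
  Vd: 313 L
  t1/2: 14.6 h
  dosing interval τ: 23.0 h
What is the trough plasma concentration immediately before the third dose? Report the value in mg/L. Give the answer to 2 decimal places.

1.90 mg/L

C₀ per dose = Dose / Vd = 1330 / 313 = 4.249 mg/L
k = ln2 / t½ = 0.693147 / 14.6 = 0.04748 h⁻¹
Fraction remaining after one interval: r = e^(−kτ) = e^(−0.04748 × 23.0) = 0.3355
Before dose 3, 2 doses have been given (aged 1τ, 2τ).
C_trough = C₀ × (r + r²) = 4.249 × (0.3355 + 0.1126) = 1.904 mg/L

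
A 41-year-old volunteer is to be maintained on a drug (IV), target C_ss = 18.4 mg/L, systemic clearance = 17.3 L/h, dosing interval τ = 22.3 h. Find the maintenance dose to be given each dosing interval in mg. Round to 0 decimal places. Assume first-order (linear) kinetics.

At steady state, Dose/τ = Css × CL.
Dose = Css × CL × τ = 18.4 × 17.30 × 22.3 = 7099 mg

7099 mg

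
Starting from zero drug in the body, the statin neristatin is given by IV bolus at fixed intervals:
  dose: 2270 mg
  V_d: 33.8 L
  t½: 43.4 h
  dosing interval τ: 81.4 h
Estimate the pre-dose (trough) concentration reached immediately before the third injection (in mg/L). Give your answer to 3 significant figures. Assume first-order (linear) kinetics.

23.3 mg/L

C₀ per dose = Dose / Vd = 2270 / 33.8 = 67.16 mg/L
k = ln2 / t½ = 0.693147 / 43.4 = 0.01597 h⁻¹
Fraction remaining after one interval: r = e^(−kτ) = e^(−0.01597 × 81.4) = 0.2725
Before dose 3, 2 doses have been given (aged 1τ, 2τ).
C_trough = C₀ × (r + r²) = 67.16 × (0.2725 + 0.07426) = 23.29 mg/L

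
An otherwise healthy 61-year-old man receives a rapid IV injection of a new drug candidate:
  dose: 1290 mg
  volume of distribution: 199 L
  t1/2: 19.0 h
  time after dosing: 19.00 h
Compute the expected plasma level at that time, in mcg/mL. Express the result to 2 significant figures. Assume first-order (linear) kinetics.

3.2 mcg/mL

C₀ = Dose / Vd = 1290 / 199 = 6.482 mg/L
k = ln2 / t½ = 0.693147 / 19.0 = 0.03648 h⁻¹
t / t½ = 19.00 / 19.0 = 1 half-lives
C = C₀ × (1/2)^1 = 6.482 × 0.5000 = 3.241 mg/L
(3.241 mg/L = 3.241 mcg/mL)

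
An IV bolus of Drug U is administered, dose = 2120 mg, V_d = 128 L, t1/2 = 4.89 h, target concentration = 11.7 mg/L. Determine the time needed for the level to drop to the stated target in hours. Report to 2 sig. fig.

2.5 h

C₀ = Dose / Vd = 2120 / 128 = 16.56 mg/L
k = ln2 / t½ = 0.693147 / 4.89 = 0.1417 h⁻¹
t = ln(C₀ / C) / k = ln(16.56 / 11.7) / 0.1417
  = ln(1.415) / 0.1417 = 0.3471 / 0.1417 = 2.450 h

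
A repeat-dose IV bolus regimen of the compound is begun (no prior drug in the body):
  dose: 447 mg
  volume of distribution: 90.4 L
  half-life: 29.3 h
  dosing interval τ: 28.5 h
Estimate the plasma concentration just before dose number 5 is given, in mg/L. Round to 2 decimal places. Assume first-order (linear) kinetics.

C₀ per dose = Dose / Vd = 447 / 90.4 = 4.945 mg/L
k = ln2 / t½ = 0.693147 / 29.3 = 0.02366 h⁻¹
Fraction remaining after one interval: r = e^(−kτ) = e^(−0.02366 × 28.5) = 0.5095
Before dose 5, 4 doses have been given (aged 1τ, 2τ, 3τ, 4τ).
C_trough = C₀ × (r + r² + … + r^4) = C₀ × r(1−r^4)/(1−r)
        = 4.945 × 0.5095 × (1 − 0.06739) / (1 − 0.5095) = 4.790 mg/L

4.79 mg/L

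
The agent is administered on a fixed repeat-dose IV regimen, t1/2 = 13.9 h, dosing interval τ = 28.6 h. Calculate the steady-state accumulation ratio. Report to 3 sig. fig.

1.32

k = ln2 / t½ = 0.693147 / 13.9 = 0.04987 h⁻¹
e^(−kτ) = e^(−0.04987 × 28.6) = 0.2402
Accumulation ratio R = 1 / (1 − e^(−kτ)) = 1 / (1 − 0.2402) = 1.316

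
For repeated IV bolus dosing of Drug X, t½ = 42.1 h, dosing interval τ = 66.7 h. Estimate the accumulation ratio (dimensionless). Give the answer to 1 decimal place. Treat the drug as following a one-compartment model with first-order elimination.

k = ln2 / t½ = 0.693147 / 42.1 = 0.01646 h⁻¹
e^(−kτ) = e^(−0.01646 × 66.7) = 0.3336
Accumulation ratio R = 1 / (1 − e^(−kτ)) = 1 / (1 − 0.3336) = 1.501

1.5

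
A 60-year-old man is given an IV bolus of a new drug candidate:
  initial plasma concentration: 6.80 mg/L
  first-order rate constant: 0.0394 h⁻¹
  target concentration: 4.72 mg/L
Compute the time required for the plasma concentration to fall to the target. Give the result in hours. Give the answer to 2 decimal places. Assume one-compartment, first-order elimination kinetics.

t = ln(C₀ / C) / k = ln(6.800 / 4.72) / 0.03940
  = ln(1.441) / 0.03940 = 0.3653 / 0.03940 = 9.272 h

9.27 h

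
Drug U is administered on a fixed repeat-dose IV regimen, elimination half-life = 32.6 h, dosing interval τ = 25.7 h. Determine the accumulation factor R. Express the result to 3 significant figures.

k = ln2 / t½ = 0.693147 / 32.6 = 0.02126 h⁻¹
e^(−kτ) = e^(−0.02126 × 25.7) = 0.5790
Accumulation ratio R = 1 / (1 − e^(−kτ)) = 1 / (1 − 0.5790) = 2.375

2.38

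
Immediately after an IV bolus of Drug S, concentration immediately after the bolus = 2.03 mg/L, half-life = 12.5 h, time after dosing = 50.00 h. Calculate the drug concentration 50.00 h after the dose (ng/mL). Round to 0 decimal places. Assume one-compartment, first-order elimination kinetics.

127 ng/mL

k = ln2 / t½ = 0.693147 / 12.5 = 0.05545 h⁻¹
t / t½ = 50.00 / 12.5 = 4 half-lives
C = C₀ × (1/2)^4 = 2.030 × 0.06250 = 0.1269 mg/L
Convert: 0.1269 mg/L × 1000 = 126.9 ng/mL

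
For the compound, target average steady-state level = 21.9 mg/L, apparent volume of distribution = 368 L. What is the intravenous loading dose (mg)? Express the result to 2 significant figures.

8100 mg

LD = Css × Vd = 21.9 × 368 = 8059 mg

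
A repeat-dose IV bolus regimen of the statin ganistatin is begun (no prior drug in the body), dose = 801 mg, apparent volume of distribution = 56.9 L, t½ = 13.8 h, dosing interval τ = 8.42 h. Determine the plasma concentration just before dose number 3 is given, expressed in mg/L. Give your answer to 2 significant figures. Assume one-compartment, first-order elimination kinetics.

15 mg/L

C₀ per dose = Dose / Vd = 801 / 56.9 = 14.08 mg/L
k = ln2 / t½ = 0.693147 / 13.8 = 0.05023 h⁻¹
Fraction remaining after one interval: r = e^(−kτ) = e^(−0.05023 × 8.42) = 0.6551
Before dose 3, 2 doses have been given (aged 1τ, 2τ).
C_trough = C₀ × (r + r²) = 14.08 × (0.6551 + 0.4292) = 15.27 mg/L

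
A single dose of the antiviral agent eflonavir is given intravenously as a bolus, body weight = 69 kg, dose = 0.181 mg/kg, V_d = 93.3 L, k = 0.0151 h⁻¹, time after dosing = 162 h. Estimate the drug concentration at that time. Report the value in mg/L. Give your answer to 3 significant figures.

Total dose = 0.181 × 69 = 12.49 mg
C₀ = Dose / Vd = 12.49 / 93.3 = 0.1339 mg/L
C = C₀ · e^(−k·t) = 0.1339 × e^(−0.01510 × 162)
  = 0.1339 × 0.08662 = 0.01160 mg/L

0.0116 mg/L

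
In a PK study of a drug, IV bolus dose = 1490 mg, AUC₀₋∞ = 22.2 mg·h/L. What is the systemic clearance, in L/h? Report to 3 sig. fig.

CL = Dose / AUC = 1490 / 22.2 = 67.12 L/h

67.1 L/h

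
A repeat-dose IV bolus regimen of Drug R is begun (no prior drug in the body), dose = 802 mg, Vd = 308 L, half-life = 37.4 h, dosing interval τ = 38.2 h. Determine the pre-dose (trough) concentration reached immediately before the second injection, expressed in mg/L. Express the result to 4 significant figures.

C₀ per dose = Dose / Vd = 802 / 308 = 2.604 mg/L
k = ln2 / t½ = 0.693147 / 37.4 = 0.01853 h⁻¹
Fraction remaining after one interval: r = e^(−kτ) = e^(−0.01853 × 38.2) = 0.4927
Before dose 2, 1 dose has been given (aged 1τ).
C_trough = C₀ × r = 2.604 × 0.4927 = 1.283 mg/L

1.283 mg/L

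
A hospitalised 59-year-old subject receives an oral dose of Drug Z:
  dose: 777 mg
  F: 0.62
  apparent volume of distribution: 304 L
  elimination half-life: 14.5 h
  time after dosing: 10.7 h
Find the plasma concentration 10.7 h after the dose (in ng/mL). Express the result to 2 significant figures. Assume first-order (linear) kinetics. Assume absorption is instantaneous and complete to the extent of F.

Amount reaching circulation = F × Dose = 0.62 × 777.0 = 481.7 mg
C₀ = F·Dose / Vd = 481.7 / 304 = 1.585 mg/L
k = ln2 / t½ = 0.693147 / 14.5 = 0.04780 h⁻¹
C = C₀ · e^(−k·t) = 1.585 × e^(−0.04780 × 10.7)
  = 1.585 × 0.5996 = 0.9504 mg/L
Convert: 0.9504 mg/L × 1000 = 950.4 ng/mL

950 ng/mL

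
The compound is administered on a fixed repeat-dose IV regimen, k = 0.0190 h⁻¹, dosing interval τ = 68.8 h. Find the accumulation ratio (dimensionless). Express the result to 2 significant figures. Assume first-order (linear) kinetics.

e^(−kτ) = e^(−0.01900 × 68.8) = 0.2706
Accumulation ratio R = 1 / (1 − e^(−kτ)) = 1 / (1 − 0.2706) = 1.371

1.4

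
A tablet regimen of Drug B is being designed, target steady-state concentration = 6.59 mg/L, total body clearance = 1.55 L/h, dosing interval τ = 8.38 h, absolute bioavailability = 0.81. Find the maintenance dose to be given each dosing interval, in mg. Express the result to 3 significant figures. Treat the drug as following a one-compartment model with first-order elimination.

106 mg

At steady state, F × (Dose/τ) = Css × CL.
Dose = Css × CL × τ / F = 6.59 × 1.550 × 8.38 / 0.81 = 105.7 mg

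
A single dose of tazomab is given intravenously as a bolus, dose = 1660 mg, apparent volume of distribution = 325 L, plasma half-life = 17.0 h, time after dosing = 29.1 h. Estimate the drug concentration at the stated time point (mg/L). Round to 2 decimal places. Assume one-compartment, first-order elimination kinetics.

C₀ = Dose / Vd = 1660 / 325 = 5.108 mg/L
k = ln2 / t½ = 0.693147 / 17.0 = 0.04077 h⁻¹
C = C₀ · e^(−k·t) = 5.108 × e^(−0.04077 × 29.1)
  = 5.108 × 0.3053 = 1.559 mg/L

1.56 mg/L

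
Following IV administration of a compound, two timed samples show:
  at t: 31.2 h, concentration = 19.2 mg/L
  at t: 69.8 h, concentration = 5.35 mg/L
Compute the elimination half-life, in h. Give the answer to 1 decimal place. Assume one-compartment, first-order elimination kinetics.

k = ln(C₁/C₂) / (t₂ − t₁) = ln(19.2/5.35) / (69.8 − 31.2)
  = 1.278 / 38.60 = 0.03311 h⁻¹
t½ = ln2 / k = 0.693147 / 0.03311 = 20.93 h

20.9 h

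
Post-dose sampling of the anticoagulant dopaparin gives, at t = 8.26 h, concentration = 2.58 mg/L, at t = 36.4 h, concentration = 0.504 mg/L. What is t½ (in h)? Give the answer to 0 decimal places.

12 h

k = ln(C₁/C₂) / (t₂ − t₁) = ln(2.58/0.504) / (36.4 − 8.26)
  = 1.633 / 28.14 = 0.05803 h⁻¹
t½ = ln2 / k = 0.693147 / 0.05803 = 11.94 h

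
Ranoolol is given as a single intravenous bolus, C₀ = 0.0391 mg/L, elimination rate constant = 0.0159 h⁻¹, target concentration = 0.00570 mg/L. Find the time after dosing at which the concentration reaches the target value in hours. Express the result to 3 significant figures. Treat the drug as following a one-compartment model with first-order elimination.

121 h

t = ln(C₀ / C) / k = ln(0.03910 / 0.00570) / 0.01590
  = ln(6.860) / 0.01590 = 1.926 / 0.01590 = 121.1 h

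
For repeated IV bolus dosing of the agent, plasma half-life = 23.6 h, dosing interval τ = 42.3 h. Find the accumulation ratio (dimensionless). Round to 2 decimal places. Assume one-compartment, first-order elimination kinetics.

1.41

k = ln2 / t½ = 0.693147 / 23.6 = 0.02937 h⁻¹
e^(−kτ) = e^(−0.02937 × 42.3) = 0.2887
Accumulation ratio R = 1 / (1 − e^(−kτ)) = 1 / (1 − 0.2887) = 1.406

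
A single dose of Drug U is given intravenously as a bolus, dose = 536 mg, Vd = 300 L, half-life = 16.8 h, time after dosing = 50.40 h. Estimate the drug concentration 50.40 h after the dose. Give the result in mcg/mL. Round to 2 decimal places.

C₀ = Dose / Vd = 536.0 / 300 = 1.787 mg/L
k = ln2 / t½ = 0.693147 / 16.8 = 0.04126 h⁻¹
t / t½ = 50.40 / 16.8 = 3 half-lives
C = C₀ × (1/2)^3 = 1.787 × 0.1250 = 0.2234 mg/L
(0.2234 mg/L = 0.2234 mcg/mL)

0.22 mcg/mL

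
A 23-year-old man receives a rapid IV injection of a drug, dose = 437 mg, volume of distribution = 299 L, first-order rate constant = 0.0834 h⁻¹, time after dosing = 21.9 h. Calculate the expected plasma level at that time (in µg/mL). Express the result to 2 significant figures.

C₀ = Dose / Vd = 437.0 / 299 = 1.462 mg/L
C = C₀ · e^(−k·t) = 1.462 × e^(−0.08340 × 21.9)
  = 1.462 × 0.1610 = 0.2354 mg/L
(0.2354 mg/L = 0.2354 µg/mL)

0.24 µg/mL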